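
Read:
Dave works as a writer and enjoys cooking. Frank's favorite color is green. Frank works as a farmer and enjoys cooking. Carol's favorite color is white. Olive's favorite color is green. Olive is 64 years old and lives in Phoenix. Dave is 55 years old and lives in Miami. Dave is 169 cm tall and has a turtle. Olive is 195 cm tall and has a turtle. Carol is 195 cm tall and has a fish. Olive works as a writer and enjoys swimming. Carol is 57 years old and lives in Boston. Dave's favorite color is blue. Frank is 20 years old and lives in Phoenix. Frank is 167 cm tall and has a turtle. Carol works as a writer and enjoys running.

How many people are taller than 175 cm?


Taller than 175: 2

2


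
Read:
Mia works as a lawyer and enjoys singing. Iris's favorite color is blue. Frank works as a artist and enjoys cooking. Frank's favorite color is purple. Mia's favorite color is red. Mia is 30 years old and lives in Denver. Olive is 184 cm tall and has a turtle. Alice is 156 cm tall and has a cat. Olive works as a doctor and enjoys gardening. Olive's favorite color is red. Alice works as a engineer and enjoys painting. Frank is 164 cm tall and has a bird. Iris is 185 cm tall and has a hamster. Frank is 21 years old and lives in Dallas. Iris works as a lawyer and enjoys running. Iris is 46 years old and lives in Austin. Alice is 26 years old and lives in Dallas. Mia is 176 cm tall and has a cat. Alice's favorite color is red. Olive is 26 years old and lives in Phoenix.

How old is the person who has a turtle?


Person with turtle is Olive, age 26

26


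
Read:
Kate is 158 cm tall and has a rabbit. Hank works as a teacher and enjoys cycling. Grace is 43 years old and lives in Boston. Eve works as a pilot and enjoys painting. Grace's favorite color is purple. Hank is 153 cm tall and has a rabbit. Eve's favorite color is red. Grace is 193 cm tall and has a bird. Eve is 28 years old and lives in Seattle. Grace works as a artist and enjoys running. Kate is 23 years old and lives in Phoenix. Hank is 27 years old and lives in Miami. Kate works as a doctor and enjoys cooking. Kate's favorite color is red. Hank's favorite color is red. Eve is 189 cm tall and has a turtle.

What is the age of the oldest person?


Oldest: Grace at 43

43


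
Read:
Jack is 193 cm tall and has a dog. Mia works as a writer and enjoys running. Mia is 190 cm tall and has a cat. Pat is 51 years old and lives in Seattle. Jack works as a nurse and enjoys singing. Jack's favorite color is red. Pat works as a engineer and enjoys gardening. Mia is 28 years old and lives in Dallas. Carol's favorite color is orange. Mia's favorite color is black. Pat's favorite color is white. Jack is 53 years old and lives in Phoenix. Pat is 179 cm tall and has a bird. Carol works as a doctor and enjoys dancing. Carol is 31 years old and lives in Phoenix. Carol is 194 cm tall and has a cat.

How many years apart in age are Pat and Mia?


51 vs 28, diff = 23

23


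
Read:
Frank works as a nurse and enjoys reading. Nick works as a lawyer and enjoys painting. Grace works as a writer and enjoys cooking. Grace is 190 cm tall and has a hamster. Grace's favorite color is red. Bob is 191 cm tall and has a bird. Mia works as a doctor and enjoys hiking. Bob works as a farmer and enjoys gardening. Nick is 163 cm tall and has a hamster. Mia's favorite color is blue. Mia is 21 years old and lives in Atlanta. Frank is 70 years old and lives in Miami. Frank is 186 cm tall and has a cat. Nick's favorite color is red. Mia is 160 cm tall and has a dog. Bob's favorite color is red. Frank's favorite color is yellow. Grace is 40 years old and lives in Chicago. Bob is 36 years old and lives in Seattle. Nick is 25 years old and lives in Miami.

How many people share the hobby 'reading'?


Count: 1

1


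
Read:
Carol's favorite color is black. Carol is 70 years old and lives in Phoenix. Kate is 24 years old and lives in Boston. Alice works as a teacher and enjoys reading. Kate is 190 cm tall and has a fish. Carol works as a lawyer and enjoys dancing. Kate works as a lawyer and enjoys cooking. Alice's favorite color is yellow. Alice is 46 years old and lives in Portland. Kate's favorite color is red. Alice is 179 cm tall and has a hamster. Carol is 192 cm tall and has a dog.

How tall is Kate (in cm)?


Kate is 190 cm tall

190


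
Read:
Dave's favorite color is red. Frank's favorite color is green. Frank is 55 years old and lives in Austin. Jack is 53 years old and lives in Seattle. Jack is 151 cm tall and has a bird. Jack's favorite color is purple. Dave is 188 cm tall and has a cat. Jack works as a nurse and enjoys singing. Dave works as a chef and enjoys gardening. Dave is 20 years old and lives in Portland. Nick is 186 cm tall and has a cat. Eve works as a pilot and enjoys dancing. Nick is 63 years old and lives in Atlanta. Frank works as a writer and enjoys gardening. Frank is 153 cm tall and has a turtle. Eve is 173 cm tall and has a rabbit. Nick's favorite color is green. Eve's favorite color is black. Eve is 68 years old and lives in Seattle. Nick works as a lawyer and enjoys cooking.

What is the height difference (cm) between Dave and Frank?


|188 - 153| = 35

35


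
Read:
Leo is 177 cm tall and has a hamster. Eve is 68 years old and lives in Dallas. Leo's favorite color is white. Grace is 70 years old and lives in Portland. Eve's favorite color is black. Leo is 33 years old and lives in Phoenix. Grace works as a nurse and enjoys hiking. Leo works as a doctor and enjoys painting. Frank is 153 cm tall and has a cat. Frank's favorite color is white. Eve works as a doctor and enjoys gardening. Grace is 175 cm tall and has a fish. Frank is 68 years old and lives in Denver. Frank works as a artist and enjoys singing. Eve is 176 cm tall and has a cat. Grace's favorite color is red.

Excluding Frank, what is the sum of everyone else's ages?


Sum (excluding Frank): 171

171


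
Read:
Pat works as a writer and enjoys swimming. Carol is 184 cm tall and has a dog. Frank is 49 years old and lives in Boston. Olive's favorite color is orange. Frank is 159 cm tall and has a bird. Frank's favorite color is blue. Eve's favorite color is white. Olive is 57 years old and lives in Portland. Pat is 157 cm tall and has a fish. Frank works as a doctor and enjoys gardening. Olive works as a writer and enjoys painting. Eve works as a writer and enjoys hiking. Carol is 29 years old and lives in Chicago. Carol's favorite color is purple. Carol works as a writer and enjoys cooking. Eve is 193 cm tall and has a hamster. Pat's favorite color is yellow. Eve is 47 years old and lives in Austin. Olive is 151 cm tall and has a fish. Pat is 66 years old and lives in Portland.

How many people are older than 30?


Filter: 4

4


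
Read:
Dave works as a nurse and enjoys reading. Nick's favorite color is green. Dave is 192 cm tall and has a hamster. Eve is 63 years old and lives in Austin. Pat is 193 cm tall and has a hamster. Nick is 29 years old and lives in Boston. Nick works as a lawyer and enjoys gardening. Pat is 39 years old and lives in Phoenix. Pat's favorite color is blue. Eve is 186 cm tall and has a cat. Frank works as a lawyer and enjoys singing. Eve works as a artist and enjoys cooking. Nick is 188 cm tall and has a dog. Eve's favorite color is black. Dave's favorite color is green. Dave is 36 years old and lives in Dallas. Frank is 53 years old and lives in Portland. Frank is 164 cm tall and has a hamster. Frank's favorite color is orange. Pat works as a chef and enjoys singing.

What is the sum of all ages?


53+39+29+63+36 = 220

220


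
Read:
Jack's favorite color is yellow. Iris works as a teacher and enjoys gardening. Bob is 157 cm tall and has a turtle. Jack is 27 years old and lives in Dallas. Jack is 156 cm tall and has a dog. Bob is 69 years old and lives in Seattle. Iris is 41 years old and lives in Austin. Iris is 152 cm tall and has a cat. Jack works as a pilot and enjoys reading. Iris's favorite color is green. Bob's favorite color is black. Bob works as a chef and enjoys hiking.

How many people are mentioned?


People: Jack, Iris, Bob. Count = 3

3


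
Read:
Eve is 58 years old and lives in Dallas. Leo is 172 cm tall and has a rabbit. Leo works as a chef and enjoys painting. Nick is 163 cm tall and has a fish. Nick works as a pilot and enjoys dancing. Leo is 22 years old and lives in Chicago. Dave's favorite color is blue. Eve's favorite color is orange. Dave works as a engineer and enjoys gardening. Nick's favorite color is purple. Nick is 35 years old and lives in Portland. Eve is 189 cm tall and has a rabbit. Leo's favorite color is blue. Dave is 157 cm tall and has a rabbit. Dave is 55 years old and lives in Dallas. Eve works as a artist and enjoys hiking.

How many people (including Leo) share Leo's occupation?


Leo is a chef. Count = 1

1


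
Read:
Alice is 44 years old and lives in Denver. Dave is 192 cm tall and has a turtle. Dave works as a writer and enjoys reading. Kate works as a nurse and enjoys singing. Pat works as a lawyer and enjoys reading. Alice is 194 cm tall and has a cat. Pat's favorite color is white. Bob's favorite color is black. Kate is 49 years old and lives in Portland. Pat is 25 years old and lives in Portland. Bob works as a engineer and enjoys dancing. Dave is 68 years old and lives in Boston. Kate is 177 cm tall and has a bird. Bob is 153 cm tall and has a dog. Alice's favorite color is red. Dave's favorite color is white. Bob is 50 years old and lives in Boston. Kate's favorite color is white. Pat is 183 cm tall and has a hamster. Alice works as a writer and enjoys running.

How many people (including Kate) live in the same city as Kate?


Kate lives in Portland. Count = 2

2


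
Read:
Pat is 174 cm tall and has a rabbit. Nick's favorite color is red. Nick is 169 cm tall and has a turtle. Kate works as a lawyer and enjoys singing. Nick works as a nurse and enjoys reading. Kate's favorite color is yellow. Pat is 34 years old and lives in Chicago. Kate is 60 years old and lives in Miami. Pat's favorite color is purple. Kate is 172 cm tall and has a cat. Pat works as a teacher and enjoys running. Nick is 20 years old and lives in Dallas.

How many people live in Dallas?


Count in Dallas: 1

1


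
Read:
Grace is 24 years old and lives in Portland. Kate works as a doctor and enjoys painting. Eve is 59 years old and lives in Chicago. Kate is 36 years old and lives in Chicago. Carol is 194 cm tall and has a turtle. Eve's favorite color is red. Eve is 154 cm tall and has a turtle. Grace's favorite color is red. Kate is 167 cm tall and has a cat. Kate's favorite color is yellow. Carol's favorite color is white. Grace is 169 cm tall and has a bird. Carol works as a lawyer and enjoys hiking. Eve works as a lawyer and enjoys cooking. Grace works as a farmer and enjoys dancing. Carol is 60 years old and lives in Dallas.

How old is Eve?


Eve is 59 years old

59


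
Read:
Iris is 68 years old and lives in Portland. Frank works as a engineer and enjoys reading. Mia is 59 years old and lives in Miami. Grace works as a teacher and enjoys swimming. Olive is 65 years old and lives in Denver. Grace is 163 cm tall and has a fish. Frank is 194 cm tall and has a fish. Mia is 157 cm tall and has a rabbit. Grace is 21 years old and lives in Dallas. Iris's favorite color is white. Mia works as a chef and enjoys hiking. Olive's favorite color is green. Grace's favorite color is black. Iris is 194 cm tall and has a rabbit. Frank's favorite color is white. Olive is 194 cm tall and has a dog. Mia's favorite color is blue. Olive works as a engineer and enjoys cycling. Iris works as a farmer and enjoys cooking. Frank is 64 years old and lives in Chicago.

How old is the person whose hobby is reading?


Person with hobby=reading is Frank, age 64

64


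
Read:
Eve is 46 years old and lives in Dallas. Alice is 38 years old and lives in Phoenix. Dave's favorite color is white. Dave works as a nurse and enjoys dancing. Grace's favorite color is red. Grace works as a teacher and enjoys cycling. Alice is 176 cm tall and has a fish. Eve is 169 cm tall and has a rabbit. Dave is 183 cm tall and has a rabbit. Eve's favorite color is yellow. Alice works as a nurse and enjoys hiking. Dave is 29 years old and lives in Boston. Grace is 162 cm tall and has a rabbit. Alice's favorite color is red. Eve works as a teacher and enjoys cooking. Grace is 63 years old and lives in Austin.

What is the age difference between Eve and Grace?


|46 - 63| = 17

17


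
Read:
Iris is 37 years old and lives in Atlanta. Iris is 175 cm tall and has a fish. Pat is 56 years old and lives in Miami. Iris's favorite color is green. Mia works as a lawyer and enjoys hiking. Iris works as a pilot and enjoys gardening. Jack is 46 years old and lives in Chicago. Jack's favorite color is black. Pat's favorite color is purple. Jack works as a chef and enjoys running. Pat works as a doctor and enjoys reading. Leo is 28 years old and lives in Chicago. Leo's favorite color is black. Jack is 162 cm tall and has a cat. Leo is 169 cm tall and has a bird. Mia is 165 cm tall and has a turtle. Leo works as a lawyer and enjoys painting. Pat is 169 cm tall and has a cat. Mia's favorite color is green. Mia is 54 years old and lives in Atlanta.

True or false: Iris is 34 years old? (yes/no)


Iris is actually 37. no

no


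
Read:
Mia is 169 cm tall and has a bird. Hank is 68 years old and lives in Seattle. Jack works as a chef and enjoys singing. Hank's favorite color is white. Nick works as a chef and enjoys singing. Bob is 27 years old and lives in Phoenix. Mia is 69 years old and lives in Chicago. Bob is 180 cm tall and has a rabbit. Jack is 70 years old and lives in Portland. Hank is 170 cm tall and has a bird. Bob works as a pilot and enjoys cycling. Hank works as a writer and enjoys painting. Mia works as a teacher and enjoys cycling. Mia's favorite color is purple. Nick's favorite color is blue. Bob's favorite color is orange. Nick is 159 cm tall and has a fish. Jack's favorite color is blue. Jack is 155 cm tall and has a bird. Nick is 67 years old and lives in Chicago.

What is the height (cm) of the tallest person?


Tallest: Bob at 180 cm

180


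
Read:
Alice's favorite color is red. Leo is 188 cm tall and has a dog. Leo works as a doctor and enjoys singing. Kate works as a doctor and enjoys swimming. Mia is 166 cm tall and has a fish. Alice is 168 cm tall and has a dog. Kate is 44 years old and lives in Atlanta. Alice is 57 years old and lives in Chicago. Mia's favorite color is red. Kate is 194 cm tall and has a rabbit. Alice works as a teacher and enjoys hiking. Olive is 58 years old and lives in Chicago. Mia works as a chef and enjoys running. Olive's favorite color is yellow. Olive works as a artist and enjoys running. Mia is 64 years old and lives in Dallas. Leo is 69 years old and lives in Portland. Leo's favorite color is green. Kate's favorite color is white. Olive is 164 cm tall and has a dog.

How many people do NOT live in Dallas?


Not in Dallas: 4

4


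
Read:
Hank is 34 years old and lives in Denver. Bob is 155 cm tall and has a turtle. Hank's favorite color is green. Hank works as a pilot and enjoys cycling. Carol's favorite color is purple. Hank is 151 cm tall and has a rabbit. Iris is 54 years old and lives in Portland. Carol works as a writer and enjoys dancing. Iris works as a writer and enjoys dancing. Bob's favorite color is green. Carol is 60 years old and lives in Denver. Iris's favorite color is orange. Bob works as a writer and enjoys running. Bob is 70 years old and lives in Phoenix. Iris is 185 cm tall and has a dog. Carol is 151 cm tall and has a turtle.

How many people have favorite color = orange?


Count: 1

1


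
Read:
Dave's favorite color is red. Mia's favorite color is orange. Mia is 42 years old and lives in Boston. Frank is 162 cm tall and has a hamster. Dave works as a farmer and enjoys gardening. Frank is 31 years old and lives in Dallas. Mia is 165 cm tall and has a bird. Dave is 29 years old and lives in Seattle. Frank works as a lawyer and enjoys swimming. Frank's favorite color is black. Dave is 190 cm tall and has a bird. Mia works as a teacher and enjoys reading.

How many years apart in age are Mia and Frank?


42 vs 31, diff = 11

11


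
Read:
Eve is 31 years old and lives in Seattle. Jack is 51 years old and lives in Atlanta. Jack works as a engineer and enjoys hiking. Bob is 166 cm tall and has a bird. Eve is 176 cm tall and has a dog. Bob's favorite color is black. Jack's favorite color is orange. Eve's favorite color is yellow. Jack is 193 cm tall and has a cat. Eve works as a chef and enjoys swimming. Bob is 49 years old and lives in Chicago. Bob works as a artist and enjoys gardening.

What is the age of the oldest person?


Oldest: Jack at 51

51


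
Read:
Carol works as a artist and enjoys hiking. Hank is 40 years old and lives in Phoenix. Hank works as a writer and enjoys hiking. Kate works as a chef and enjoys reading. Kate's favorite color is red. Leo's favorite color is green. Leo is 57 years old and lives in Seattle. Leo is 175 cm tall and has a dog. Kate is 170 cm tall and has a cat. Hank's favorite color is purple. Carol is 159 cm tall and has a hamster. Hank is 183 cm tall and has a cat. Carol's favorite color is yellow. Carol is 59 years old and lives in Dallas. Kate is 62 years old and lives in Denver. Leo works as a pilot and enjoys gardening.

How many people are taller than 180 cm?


Taller than 180: 1

1


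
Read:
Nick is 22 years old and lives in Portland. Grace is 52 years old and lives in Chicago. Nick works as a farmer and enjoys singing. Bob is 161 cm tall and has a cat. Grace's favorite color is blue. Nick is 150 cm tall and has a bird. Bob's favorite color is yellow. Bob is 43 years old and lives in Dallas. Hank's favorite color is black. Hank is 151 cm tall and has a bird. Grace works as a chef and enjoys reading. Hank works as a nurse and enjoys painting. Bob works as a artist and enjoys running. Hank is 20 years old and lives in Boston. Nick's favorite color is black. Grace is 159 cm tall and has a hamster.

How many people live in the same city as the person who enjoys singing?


Person with hobby singing is Nick, city Portland. Count = 1

1


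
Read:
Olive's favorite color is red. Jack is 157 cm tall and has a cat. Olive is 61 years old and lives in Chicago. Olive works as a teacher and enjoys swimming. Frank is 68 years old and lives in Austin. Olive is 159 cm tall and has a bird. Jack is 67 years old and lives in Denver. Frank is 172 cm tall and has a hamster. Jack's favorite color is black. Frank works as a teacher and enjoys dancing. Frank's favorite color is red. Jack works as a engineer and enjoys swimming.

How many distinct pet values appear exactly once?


Unique pet values: 3

3


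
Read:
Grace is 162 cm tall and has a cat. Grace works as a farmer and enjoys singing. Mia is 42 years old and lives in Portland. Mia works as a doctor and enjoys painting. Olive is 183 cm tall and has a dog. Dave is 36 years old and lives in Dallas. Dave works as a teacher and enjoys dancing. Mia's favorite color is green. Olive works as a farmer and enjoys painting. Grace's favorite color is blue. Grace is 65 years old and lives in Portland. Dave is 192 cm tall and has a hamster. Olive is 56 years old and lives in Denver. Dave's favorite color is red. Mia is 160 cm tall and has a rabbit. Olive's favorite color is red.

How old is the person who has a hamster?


Person with hamster is Dave, age 36

36


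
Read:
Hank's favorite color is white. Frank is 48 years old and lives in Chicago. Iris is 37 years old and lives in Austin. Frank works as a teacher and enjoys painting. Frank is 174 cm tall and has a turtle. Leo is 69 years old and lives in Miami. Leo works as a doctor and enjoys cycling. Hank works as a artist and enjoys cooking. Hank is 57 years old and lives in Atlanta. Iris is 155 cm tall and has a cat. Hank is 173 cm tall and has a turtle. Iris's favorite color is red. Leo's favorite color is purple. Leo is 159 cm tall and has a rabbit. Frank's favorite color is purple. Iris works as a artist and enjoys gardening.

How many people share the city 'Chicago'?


Count: 1

1


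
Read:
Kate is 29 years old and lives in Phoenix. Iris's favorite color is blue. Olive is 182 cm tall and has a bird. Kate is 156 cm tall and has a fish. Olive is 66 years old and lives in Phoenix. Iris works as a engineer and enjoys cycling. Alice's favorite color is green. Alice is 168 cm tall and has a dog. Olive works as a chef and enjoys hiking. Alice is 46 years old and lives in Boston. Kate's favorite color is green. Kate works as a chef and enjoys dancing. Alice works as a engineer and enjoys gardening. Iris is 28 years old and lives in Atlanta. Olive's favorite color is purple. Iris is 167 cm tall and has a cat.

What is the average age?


Sum=169, n=4, avg=42.25

42.25


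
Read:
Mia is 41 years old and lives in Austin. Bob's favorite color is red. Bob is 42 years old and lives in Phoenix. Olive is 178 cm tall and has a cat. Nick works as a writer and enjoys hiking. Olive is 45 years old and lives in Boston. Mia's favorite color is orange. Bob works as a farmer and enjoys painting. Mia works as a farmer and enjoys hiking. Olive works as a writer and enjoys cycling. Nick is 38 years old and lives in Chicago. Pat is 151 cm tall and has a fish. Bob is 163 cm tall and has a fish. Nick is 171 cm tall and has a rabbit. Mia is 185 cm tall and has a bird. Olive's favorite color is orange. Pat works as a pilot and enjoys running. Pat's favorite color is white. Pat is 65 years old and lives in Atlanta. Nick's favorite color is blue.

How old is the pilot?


The pilot is Pat, age 65

65


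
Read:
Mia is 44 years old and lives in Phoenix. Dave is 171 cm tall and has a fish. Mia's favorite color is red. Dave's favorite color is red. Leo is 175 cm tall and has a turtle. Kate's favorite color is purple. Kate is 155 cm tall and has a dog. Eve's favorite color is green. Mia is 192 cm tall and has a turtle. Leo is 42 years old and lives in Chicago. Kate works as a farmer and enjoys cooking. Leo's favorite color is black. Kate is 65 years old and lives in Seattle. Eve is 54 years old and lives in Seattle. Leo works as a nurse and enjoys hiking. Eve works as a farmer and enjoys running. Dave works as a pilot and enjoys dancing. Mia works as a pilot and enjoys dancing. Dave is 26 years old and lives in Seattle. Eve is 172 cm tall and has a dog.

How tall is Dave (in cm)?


Dave is 171 cm tall

171


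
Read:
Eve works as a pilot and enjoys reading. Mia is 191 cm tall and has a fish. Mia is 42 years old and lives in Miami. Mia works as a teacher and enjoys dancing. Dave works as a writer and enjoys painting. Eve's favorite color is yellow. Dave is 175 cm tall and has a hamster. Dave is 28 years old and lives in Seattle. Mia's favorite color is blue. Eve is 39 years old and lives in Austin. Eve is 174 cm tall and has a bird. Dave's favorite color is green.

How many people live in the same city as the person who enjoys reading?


Person with hobby reading is Eve, city Austin. Count = 1

1


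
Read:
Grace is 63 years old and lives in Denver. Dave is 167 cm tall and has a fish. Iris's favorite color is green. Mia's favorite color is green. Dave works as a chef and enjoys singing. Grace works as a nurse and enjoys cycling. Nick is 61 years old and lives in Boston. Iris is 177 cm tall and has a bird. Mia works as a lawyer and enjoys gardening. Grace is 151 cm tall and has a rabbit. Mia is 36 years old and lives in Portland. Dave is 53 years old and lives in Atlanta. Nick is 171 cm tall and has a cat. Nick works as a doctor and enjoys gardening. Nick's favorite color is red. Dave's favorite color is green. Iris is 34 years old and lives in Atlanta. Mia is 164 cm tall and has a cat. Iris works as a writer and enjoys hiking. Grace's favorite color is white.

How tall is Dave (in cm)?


Dave is 167 cm tall

167


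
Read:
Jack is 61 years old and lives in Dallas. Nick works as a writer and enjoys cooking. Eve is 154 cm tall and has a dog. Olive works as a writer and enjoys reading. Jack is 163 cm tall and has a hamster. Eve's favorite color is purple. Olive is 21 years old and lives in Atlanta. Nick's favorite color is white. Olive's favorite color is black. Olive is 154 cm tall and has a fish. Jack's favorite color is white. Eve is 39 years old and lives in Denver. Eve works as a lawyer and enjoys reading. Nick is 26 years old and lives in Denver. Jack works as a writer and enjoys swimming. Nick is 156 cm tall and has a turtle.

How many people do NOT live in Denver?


Not in Denver: 2

2


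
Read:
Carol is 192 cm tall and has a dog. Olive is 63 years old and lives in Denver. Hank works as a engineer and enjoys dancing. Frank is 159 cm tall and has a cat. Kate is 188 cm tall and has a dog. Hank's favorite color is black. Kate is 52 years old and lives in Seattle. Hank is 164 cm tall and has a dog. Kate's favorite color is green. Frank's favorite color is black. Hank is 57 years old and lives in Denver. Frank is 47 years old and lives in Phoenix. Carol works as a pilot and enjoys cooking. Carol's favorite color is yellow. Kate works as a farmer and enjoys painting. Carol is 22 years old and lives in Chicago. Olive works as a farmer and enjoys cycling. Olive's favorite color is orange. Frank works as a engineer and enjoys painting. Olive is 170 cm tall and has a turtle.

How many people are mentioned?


People: Carol, Kate, Frank, Olive, Hank. Count = 5

5


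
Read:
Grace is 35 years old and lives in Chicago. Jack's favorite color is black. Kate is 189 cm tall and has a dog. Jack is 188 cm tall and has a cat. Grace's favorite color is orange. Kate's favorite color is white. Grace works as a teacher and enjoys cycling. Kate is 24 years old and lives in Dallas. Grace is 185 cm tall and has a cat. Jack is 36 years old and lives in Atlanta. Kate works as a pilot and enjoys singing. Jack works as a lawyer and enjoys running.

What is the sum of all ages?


24+35+36 = 95

95


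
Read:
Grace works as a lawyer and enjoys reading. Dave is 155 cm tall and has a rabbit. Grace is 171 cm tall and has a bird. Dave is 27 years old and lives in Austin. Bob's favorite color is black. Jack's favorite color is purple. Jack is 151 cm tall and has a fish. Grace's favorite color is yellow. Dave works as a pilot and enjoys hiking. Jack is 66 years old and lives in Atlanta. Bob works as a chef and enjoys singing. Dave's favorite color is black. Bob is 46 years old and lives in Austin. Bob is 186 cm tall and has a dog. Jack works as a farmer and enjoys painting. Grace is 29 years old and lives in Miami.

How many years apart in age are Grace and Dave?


29 vs 27, diff = 2

2


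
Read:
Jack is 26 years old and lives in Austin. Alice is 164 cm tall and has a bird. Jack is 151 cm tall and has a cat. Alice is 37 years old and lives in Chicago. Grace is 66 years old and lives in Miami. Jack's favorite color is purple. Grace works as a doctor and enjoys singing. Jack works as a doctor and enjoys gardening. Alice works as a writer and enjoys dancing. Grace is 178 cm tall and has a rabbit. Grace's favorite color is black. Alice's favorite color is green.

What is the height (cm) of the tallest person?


Tallest: Grace at 178 cm

178


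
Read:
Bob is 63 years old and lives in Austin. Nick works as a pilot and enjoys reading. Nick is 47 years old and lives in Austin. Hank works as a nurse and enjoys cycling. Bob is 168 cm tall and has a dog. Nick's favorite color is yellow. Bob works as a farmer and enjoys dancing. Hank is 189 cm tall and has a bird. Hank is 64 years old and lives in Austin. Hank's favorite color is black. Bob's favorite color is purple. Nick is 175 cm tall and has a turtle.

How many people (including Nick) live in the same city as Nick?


Nick lives in Austin. Count = 3

3


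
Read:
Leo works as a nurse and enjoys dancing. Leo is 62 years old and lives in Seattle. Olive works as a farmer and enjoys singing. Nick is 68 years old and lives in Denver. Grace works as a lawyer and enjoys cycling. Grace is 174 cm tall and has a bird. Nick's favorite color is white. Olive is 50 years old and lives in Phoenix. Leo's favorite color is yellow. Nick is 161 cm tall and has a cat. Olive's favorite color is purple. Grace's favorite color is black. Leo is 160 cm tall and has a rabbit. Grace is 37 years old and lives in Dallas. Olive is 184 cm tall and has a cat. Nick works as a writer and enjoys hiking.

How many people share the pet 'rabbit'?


Count: 1

1


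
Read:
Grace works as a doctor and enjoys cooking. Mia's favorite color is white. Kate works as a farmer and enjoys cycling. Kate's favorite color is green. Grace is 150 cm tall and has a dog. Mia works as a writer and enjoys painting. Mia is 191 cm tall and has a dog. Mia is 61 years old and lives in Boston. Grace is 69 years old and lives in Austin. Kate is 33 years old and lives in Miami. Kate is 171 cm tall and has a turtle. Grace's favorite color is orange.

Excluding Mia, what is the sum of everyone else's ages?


Sum (excluding Mia): 102

102


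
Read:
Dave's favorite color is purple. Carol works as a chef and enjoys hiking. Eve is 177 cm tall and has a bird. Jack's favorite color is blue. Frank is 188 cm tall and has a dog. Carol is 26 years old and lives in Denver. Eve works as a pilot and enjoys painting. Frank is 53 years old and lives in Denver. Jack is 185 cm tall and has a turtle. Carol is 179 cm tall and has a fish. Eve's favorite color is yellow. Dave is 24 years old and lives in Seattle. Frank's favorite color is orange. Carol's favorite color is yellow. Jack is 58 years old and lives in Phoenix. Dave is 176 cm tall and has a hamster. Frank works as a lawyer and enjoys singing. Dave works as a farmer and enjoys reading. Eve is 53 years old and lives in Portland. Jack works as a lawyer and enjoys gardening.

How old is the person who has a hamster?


Person with hamster is Dave, age 24

24


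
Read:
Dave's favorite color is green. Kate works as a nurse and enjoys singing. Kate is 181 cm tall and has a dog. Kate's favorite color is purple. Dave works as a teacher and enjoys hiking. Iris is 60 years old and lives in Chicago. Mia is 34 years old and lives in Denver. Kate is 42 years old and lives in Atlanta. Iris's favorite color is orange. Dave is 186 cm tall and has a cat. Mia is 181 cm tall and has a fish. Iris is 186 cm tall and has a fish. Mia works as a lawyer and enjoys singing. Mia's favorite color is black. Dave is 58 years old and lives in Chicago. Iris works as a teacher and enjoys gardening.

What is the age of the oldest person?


Oldest: Iris at 60

60


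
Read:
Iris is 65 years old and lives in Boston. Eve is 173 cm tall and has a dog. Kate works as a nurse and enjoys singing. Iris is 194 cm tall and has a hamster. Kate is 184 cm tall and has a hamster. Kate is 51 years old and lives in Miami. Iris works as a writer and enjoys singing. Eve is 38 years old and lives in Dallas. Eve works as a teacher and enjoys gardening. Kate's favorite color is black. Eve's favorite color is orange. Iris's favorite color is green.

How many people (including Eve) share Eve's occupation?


Eve is a teacher. Count = 1

1


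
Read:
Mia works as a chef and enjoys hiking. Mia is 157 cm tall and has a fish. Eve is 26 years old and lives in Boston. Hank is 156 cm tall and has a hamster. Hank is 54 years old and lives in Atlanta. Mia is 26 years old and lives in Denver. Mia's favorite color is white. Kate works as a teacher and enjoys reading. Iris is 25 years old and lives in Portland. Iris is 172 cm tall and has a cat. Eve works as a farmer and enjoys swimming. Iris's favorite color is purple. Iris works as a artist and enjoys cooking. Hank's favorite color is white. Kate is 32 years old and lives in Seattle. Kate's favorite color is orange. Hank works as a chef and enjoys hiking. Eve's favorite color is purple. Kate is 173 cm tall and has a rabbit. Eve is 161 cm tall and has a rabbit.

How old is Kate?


Kate is 32 years old

32


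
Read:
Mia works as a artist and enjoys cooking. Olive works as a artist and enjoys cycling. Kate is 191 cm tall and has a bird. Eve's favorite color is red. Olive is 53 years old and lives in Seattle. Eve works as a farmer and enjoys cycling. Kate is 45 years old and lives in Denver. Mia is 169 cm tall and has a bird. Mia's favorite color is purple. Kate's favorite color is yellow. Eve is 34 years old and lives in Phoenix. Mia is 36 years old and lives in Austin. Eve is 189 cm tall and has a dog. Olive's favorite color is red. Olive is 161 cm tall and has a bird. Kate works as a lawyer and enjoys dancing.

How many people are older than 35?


Filter: 3

3


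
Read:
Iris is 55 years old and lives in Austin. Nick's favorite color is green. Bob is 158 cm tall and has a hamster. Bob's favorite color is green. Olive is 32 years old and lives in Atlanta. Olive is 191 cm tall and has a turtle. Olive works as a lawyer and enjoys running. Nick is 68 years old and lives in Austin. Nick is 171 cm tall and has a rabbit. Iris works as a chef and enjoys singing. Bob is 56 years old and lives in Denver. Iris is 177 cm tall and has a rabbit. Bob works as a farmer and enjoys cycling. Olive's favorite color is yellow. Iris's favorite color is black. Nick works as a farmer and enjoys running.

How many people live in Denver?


Count in Denver: 1

1


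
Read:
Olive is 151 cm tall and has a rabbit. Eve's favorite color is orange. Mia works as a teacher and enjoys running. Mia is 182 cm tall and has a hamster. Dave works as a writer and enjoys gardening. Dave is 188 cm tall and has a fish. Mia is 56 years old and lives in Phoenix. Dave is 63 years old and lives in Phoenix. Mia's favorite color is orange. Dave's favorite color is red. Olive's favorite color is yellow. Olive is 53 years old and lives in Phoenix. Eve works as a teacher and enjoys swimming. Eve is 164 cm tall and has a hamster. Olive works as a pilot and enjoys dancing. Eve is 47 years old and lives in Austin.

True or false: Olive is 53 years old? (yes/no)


Olive is actually 53. yes

yes


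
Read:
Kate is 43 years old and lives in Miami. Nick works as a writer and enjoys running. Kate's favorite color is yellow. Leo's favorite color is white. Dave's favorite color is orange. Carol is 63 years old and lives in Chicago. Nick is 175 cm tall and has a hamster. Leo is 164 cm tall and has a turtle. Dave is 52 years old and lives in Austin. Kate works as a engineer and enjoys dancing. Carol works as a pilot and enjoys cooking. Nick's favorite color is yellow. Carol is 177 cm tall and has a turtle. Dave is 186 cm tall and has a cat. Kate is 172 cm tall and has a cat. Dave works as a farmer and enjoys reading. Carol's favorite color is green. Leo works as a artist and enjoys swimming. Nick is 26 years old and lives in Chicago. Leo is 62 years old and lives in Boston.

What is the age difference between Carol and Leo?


|63 - 62| = 1

1


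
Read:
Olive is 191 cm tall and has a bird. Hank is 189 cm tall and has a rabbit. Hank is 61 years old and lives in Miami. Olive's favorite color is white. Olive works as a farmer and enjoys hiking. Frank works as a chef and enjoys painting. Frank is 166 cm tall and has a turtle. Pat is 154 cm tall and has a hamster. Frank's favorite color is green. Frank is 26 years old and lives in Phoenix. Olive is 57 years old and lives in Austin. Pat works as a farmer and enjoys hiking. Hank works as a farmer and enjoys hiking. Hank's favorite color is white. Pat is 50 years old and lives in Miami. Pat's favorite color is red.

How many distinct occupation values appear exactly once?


Unique occupation values: 1

1


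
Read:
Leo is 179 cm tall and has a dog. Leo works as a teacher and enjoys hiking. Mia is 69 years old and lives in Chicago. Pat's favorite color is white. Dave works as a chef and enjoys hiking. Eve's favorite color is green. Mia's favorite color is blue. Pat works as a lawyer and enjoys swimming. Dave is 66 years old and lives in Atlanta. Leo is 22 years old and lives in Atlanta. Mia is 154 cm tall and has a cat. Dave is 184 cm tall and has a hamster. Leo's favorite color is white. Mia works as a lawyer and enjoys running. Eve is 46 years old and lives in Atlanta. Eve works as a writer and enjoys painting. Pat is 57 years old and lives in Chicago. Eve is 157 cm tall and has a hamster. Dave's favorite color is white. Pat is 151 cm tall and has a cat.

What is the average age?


Sum=260, n=5, avg=52

52


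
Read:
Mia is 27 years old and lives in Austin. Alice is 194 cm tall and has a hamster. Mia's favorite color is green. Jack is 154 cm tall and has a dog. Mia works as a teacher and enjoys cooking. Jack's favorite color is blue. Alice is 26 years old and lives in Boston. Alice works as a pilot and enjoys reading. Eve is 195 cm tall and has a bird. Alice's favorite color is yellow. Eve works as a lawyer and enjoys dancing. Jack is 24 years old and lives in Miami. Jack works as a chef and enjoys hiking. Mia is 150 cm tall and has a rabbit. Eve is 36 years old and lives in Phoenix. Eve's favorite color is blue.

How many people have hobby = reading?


Count: 1

1


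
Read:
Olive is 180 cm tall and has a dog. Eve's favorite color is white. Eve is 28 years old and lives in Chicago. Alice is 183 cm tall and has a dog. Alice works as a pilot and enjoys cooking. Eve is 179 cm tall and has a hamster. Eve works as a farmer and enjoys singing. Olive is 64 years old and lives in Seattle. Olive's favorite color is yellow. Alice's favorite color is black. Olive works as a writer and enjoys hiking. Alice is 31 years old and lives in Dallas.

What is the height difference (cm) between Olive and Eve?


|180 - 179| = 1

1


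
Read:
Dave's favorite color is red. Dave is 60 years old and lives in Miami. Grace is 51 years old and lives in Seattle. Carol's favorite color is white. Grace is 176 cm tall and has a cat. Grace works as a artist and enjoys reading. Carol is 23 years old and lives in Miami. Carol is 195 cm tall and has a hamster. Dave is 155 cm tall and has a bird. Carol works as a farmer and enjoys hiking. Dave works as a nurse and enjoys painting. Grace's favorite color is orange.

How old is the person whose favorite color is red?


Person with favorite color=red is Dave, age 60

60


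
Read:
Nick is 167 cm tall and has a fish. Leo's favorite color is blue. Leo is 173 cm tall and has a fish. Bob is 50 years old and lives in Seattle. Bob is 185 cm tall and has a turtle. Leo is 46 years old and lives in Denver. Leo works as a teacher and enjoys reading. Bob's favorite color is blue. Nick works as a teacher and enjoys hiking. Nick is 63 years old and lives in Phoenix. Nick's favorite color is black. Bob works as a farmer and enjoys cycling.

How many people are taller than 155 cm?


Taller than 155: 3

3


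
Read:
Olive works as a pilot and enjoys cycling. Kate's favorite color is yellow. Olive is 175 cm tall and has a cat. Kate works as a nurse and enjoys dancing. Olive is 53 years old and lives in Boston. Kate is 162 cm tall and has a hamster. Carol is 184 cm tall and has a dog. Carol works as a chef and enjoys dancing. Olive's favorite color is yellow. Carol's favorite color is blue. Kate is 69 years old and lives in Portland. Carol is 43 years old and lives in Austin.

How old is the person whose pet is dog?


Person with pet=dog is Carol, age 43

43


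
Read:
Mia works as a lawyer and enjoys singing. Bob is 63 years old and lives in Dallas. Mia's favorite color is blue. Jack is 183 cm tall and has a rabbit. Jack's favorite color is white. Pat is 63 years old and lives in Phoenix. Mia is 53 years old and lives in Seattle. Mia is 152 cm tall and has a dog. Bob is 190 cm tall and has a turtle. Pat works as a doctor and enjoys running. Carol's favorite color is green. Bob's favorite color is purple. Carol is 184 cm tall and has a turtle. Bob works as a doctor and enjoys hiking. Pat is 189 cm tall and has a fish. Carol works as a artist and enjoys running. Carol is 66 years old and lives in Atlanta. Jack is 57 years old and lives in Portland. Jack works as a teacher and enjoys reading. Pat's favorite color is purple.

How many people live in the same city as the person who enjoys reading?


Person with hobby reading is Jack, city Portland. Count = 1

1
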